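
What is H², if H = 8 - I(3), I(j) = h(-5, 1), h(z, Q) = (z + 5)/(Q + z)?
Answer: 64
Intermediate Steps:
h(z, Q) = (5 + z)/(Q + z)
I(j) = 0 (I(j) = (5 - 5)/(1 - 5) = 0/(-4) = -¼*0 = 0)
H = 8 (H = 8 - 1*0 = 8 + 0 = 8)
H² = 8² = 64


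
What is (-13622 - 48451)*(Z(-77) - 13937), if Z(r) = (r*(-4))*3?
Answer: 807755949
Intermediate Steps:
Z(r) = -12*r (Z(r) = -4*r*3 = -12*r)
(-13622 - 48451)*(Z(-77) - 13937) = (-13622 - 48451)*(-12*(-77) - 13937) = -62073*(924 - 13937) = -62073*(-13013) = 807755949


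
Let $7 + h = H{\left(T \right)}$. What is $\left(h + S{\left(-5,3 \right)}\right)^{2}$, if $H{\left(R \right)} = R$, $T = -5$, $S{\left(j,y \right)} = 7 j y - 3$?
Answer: $14400$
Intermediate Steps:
$S{\left(j,y \right)} = -3 + 7 j y$ ($S{\left(j,y \right)} = 7 j y - 3 = -3 + 7 j y$)
$h = -12$ ($h = -7 - 5 = -12$)
$\left(h + S{\left(-5,3 \right)}\right)^{2} = \left(-12 + \left(-3 + 7 \left(-5\right) 3\right)\right)^{2} = \left(-12 - 108\right)^{2} = \left(-120\right)^{2} = 14400$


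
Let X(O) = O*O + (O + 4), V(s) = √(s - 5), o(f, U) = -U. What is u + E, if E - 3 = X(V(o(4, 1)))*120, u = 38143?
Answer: 37906 + 120*I*√6 ≈ 37906.0 + 293.94*I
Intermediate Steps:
V(s) = √(-5 + s)
X(O) = 4 + O + O² (X(O) = O² + (4 + O) = 4 + O + O²)
E = -237 + 120*I*√6 (E = 3 + (4 + √(-5 - 1*1) + (√(-5 - 1*1))²)*120 = 3 + (4 + √(-5 - 1) + (√(-5 - 1))²)*120 = 3 + (4 + √(-6) + (√(-6))²)*120 = 3 + (4 + I*√6 + (I*√6)²)*120 = 3 + (4 + I*√6 - 6)*120 = 3 + (-2 + I*√6)*120 = 3 + (-240 + 120*I*√6) = -237 + 120*I*√6 ≈ -237.0 + 293.94*I)
u + E = 38143 + (-237 + 120*I*√6) = 37906 + 120*I*√6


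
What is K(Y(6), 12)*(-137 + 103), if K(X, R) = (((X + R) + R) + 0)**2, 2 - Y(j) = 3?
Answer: -17986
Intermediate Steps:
Y(j) = -1 (Y(j) = 2 - 1*3 = 2 - 3 = -1)
K(X, R) = (X + 2*R)**2 (K(X, R) = (((R + X) + R) + 0)**2 = ((X + 2*R) + 0)**2 = (X + 2*R)**2)
K(Y(6), 12)*(-137 + 103) = (-1 + 2*12)**2*(-137 + 103) = (-1 + 24)**2*(-34) = 23**2*(-34) = 529*(-34) = -17986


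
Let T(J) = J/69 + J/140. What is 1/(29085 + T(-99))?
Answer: 3220/93646803 ≈ 3.4384e-5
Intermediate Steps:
T(J) = 209*J/9660 (T(J) = J*(1/69) + J*(1/140) = J/69 + J/140 = 209*J/9660)
1/(29085 + T(-99)) = 1/(29085 + (209/9660)*(-99)) = 1/(29085 - 6897/3220) = 1/(93646803/3220) = 3220/93646803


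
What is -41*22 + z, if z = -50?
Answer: -952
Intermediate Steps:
-41*22 + z = -41*22 - 50 = -902 - 50 = -952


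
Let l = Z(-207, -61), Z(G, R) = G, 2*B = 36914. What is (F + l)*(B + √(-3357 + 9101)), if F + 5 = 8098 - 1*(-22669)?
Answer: 563953635 + 122220*√359 ≈ 5.6627e+8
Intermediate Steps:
B = 18457 (B = (½)*36914 = 18457)
l = -207
F = 30762 (F = -5 + (8098 - 1*(-22669)) = -5 + (8098 + 22669) = -5 + 30767 = 30762)
(F + l)*(B + √(-3357 + 9101)) = (30762 - 207)*(18457 + √(-3357 + 9101)) = 30555*(18457 + √5744) = 30555*(18457 + 4*√359) = 563953635 + 122220*√359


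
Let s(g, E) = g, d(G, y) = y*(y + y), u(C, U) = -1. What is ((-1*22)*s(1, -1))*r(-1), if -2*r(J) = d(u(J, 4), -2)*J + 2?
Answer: -66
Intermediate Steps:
d(G, y) = 2*y² (d(G, y) = y*(2*y) = 2*y²)
r(J) = -1 - 4*J (r(J) = -((2*(-2)²)*J + 2)/2 = -((2*4)*J + 2)/2 = -(8*J + 2)/2 = -(2 + 8*J)/2 = -1 - 4*J)
((-1*22)*s(1, -1))*r(-1) = (-1*22*1)*(-1 - 4*(-1)) = (-22*1)*(-1 + 4) = -22*3 = -66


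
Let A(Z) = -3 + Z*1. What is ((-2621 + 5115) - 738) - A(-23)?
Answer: 1782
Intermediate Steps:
A(Z) = -3 + Z
((-2621 + 5115) - 738) - A(-23) = ((-2621 + 5115) - 738) - (-3 - 23) = (2494 - 738) - 1*(-26) = 1756 + 26 = 1782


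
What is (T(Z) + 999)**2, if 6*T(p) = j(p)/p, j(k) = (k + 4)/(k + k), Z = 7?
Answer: 345065780929/345744 ≈ 9.9804e+5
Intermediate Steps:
j(k) = (4 + k)/(2*k) (j(k) = (4 + k)/((2*k)) = (4 + k)*(1/(2*k)) = (4 + k)/(2*k))
T(p) = (4 + p)/(12*p**2) (T(p) = (((4 + p)/(2*p))/p)/6 = ((4 + p)/(2*p**2))/6 = (4 + p)/(12*p**2))
(T(Z) + 999)**2 = ((1/12)*(4 + 7)/7**2 + 999)**2 = ((1/12)*(1/49)*11 + 999)**2 = (11/588 + 999)**2 = (587423/588)**2 = 345065780929/345744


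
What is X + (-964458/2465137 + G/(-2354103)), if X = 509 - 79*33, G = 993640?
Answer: -12179804974318732/5803186407111 ≈ -2098.8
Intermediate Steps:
X = -2098 (X = 509 - 2607 = -2098)
X + (-964458/2465137 + G/(-2354103)) = -2098 + (-964458/2465137 + 993640/(-2354103)) = -2098 + (-964458*1/2465137 + 993640*(-1/2354103)) = -2098 + (-964458/2465137 - 993640/2354103) = -2098 - 4719892199854/5803186407111 = -12179804974318732/5803186407111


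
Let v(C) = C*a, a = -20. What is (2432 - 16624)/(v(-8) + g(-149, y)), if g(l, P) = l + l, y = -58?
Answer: 7096/69 ≈ 102.84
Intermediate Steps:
g(l, P) = 2*l
v(C) = -20*C (v(C) = C*(-20) = -20*C)
(2432 - 16624)/(v(-8) + g(-149, y)) = (2432 - 16624)/(-20*(-8) + 2*(-149)) = -14192/(160 - 298) = -14192/(-138) = -14192*(-1/138) = 7096/69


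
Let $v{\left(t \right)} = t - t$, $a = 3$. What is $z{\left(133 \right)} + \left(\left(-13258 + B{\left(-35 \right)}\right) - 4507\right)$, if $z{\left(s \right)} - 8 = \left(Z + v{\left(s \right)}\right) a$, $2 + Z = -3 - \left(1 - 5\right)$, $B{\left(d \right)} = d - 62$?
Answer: $-17857$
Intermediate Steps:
$B{\left(d \right)} = -62 + d$
$Z = -1$ ($Z = -2 - \left(4 - 5\right) = -2 - -1 = -2 + \left(-3 + 4\right) = -2 + 1 = -1$)
$v{\left(t \right)} = 0$
$z{\left(s \right)} = 5$ ($z{\left(s \right)} = 8 + \left(-1 + 0\right) 3 = 8 - 3 = 5$)
$z{\left(133 \right)} + \left(\left(-13258 + B{\left(-35 \right)}\right) - 4507\right) = 5 - 17862 = -17857$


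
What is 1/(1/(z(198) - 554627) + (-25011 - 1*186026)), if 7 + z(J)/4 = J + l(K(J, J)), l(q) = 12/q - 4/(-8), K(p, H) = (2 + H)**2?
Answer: -1384652497/292212909011889 ≈ -4.7385e-6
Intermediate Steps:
l(q) = 1/2 + 12/q (l(q) = 12/q - 4*(-1/8) = 12/q + 1/2 = 1/2 + 12/q)
z(J) = -28 + 4*J + 2*(24 + (2 + J)**2)/(2 + J)**2 (z(J) = -28 + 4*(J + (24 + (2 + J)**2)/(2*((2 + J)**2))) = -28 + 4*(J + (24 + (2 + J)**2)/(2*(2 + J)**2)) = -28 + (4*J + 2*(24 + (2 + J)**2)/(2 + J)**2) = -28 + 4*J + 2*(24 + (2 + J)**2)/(2 + J)**2)
1/(1/(z(198) - 554627) + (-25011 - 1*186026)) = 1/(1/((-26 + 4*198 + 48/(2 + 198)**2) - 554627) + (-25011 - 1*186026)) = 1/(1/((-26 + 792 + 48/200**2) - 554627) + (-25011 - 186026)) = 1/(1/((-26 + 792 + 48*(1/40000)) - 554627) - 211037) = 1/(1/((-26 + 792 + 3/2500) - 554627) - 211037) = 1/(1/(1915003/2500 - 554627) - 211037) = 1/(1/(-1384652497/2500) - 211037) = 1/(-2500/1384652497 - 211037) = 1/(-292212909011889/1384652497) = -1384652497/292212909011889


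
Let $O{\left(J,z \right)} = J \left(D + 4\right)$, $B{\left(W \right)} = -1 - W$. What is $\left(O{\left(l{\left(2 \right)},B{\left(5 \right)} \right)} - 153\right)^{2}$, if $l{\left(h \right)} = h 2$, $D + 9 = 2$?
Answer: $27225$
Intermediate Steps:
$D = -7$ ($D = -9 + 2 = -7$)
$l{\left(h \right)} = 2 h$
$O{\left(J,z \right)} = - 3 J$ ($O{\left(J,z \right)} = J \left(-7 + 4\right) = J \left(-3\right) = - 3 J$)
$\left(O{\left(l{\left(2 \right)},B{\left(5 \right)} \right)} - 153\right)^{2} = \left(- 3 \cdot 2 \cdot 2 - 153\right)^{2} = \left(\left(-3\right) 4 - 153\right)^{2} = \left(-12 - 153\right)^{2} = \left(-165\right)^{2} = 27225$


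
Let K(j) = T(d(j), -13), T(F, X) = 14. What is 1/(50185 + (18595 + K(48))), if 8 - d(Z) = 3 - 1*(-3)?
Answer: 1/68794 ≈ 1.4536e-5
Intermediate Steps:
d(Z) = 2 (d(Z) = 8 - (3 - 1*(-3)) = 8 - (3 + 3) = 8 - 1*6 = 8 - 6 = 2)
K(j) = 14
1/(50185 + (18595 + K(48))) = 1/(50185 + (18595 + 14)) = 1/(50185 + 18609) = 1/68794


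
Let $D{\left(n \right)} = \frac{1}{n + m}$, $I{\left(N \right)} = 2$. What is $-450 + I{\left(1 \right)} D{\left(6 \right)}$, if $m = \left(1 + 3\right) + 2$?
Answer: $- \frac{2699}{6} \approx -449.83$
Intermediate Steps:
$m = 6$ ($m = 4 + 2 = 6$)
$D{\left(n \right)} = \frac{1}{6 + n}$ ($D{\left(n \right)} = \frac{1}{n + 6} = \frac{1}{6 + n}$)
$-450 + I{\left(1 \right)} D{\left(6 \right)} = -450 + \frac{2}{6 + 6} = -450 + \frac{2}{12} = -450 + 2 \cdot \frac{1}{12} = -450 + \frac{1}{6} = - \frac{2699}{6}$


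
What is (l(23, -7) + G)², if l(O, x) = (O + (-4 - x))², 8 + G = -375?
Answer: 85849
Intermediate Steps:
G = -383 (G = -8 - 375 = -383)
l(O, x) = (-4 + O - x)²
(l(23, -7) + G)² = ((4 - 7 - 1*23)² - 383)² = ((4 - 7 - 23)² - 383)² = ((-26)² - 383)² = (676 - 383)² = 293² = 85849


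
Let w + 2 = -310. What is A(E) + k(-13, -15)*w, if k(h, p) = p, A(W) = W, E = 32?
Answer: 4712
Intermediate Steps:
w = -312 (w = -2 - 310 = -312)
A(E) + k(-13, -15)*w = 32 - 15*(-312) = 32 + 4680 = 4712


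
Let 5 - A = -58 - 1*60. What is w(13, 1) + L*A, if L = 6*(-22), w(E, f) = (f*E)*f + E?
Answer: -16210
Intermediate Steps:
w(E, f) = E + E*f² (w(E, f) = (E*f)*f + E = E*f² + E = E + E*f²)
L = -132
A = 123 (A = 5 - (-58 - 1*60) = 5 - (-58 - 60) = 5 - 1*(-118) = 5 + 118 = 123)
w(13, 1) + L*A = 13*(1 + 1²) - 132*123 = 13*(1 + 1) - 16236 = 13*2 - 16236 = 26 - 16236 = -16210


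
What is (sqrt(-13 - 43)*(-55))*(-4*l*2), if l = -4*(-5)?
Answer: 17600*I*sqrt(14) ≈ 65853.0*I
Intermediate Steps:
l = 20
(sqrt(-13 - 43)*(-55))*(-4*l*2) = (sqrt(-13 - 43)*(-55))*(-4*20*2) = (sqrt(-56)*(-55))*(-80*2) = ((2*I*sqrt(14))*(-55))*(-160) = -110*I*sqrt(14)*(-160) = 17600*I*sqrt(14)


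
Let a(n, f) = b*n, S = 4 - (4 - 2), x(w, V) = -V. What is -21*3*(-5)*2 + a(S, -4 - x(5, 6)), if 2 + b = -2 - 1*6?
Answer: 610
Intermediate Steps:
S = 2 (S = 4 - 1*2 = 4 - 2 = 2)
b = -10 (b = -2 + (-2 - 1*6) = -2 + (-2 - 6) = -2 - 8 = -10)
a(n, f) = -10*n
-21*3*(-5)*2 + a(S, -4 - x(5, 6)) = -21*3*(-5)*2 - 10*2 = -(-315)*2 - 20 = -21*(-30) - 20 = 630 - 20 = 610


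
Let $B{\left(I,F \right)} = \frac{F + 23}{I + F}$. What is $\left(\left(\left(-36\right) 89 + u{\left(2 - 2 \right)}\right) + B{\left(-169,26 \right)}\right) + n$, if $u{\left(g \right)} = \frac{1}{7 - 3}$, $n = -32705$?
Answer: $- \frac{20540001}{572} \approx -35909.0$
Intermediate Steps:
$B{\left(I,F \right)} = \frac{23 + F}{F + I}$
$u{\left(g \right)} = \frac{1}{4}$
$\left(\left(\left(-36\right) 89 + u{\left(2 - 2 \right)}\right) + B{\left(-169,26 \right)}\right) + n = \left(\left(\left(-36\right) 89 + \frac{1}{4}\right) + \frac{23 + 26}{26 - 169}\right) - 32705 = \left(\left(-3204 + \frac{1}{4}\right) + \frac{1}{-143} \cdot 49\right) - 32705 = \left(- \frac{12815}{4} - \frac{49}{143}\right) - 32705 = - \frac{1832741}{572} - 32705 = - \frac{20540001}{572}$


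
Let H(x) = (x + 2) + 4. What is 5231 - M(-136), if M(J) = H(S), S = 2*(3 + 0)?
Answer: 5219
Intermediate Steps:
S = 6 (S = 2*3 = 6)
H(x) = 6 + x (H(x) = (2 + x) + 4 = 6 + x)
M(J) = 12 (M(J) = 6 + 6 = 12)
5231 - M(-136) = 5231 - 1*12 = 5231 - 12 = 5219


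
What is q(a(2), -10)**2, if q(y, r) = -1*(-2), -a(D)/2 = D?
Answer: 4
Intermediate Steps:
a(D) = -2*D
q(y, r) = 2
q(a(2), -10)**2 = 2**2 = 4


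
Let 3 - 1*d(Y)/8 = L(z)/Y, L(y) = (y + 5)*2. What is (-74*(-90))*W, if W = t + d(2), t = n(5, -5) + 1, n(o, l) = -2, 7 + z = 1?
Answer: 206460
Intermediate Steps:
z = -6 (z = -7 + 1 = -6)
t = -1 (t = -2 + 1 = -1)
L(y) = 10 + 2*y (L(y) = (5 + y)*2 = 10 + 2*y)
d(Y) = 24 + 16/Y (d(Y) = 24 - 8*(10 + 2*(-6))/Y = 24 - 8*(10 - 12)/Y = 24 - (-16)/Y = 24 + 16/Y)
W = 31 (W = -1 + (24 + 16/2) = -1 + (24 + 16*(½)) = -1 + (24 + 8) = -1 + 32 = 31)
(-74*(-90))*W = -74*(-90)*31 = 6660*31 = 206460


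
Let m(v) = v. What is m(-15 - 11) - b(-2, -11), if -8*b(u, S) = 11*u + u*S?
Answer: -26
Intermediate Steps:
b(u, S) = -11*u/8 - S*u/8 (b(u, S) = -(11*u + u*S)/8 = -(11*u + S*u)/8 = -11*u/8 - S*u/8)
m(-15 - 11) - b(-2, -11) = (-15 - 11) - (-1)*(-2)*(11 - 11)/8 = -26 - (-1)*(-2)*0/8 = -26 - 1*0 = -26 + 0 = -26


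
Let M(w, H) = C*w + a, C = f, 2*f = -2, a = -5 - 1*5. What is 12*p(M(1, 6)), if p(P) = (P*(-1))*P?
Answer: -1452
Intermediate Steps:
a = -10 (a = -5 - 5 = -10)
f = -1 (f = (½)*(-2) = -1)
C = -1
M(w, H) = -10 - w (M(w, H) = -w - 10 = -10 - w)
p(P) = -P² (p(P) = (-P)*P = -P²)
12*p(M(1, 6)) = 12*(-(-10 - 1*1)²) = 12*(-(-10 - 1)²) = 12*(-1*(-11)²) = 12*(-1*121) = 12*(-121) = -1452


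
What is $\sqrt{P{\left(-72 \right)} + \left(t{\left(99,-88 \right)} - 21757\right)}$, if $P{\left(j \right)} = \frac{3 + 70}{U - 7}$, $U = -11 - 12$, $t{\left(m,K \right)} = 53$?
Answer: $\frac{i \sqrt{19535790}}{30} \approx 147.33 i$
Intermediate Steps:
$U = -23$
$P{\left(j \right)} = - \frac{73}{30}$ ($P{\left(j \right)} = \frac{3 + 70}{-23 - 7} = \frac{73}{-30} = 73 \left(- \frac{1}{30}\right) = - \frac{73}{30}$)
$\sqrt{P{\left(-72 \right)} + \left(t{\left(99,-88 \right)} - 21757\right)} = \sqrt{- \frac{73}{30} + \left(53 - 21757\right)} = \sqrt{- \frac{73}{30} - 21704} = \sqrt{- \frac{651193}{30}} = \frac{i \sqrt{19535790}}{30}$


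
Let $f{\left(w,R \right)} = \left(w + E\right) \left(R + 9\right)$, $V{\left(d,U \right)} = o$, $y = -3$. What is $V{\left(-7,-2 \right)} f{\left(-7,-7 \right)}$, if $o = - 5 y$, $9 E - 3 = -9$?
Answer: $-230$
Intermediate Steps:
$E = - \frac{2}{3}$ ($E = \frac{1}{3} + \frac{1}{9} \left(-9\right) = \frac{1}{3} - 1 = - \frac{2}{3} \approx -0.66667$)
$o = 15$ ($o = \left(-5\right) \left(-3\right) = 15$)
$V{\left(d,U \right)} = 15$
$f{\left(w,R \right)} = \left(9 + R\right) \left(- \frac{2}{3} + w\right)$ ($f{\left(w,R \right)} = \left(w - \frac{2}{3}\right) \left(R + 9\right) = \left(- \frac{2}{3} + w\right) \left(9 + R\right) = \left(9 + R\right) \left(- \frac{2}{3} + w\right)$)
$V{\left(-7,-2 \right)} f{\left(-7,-7 \right)} = 15 \left(-6 + 9 \left(-7\right) - - \frac{14}{3} - -49\right) = 15 \left(-6 - 63 + \frac{14}{3} + 49\right) = 15 \left(- \frac{46}{3}\right) = -230$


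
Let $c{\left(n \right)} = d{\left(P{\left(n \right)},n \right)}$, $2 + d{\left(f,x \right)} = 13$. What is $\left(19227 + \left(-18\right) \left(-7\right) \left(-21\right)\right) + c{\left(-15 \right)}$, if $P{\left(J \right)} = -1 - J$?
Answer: $16592$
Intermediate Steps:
$d{\left(f,x \right)} = 11$ ($d{\left(f,x \right)} = -2 + 13 = 11$)
$c{\left(n \right)} = 11$
$\left(19227 + \left(-18\right) \left(-7\right) \left(-21\right)\right) + c{\left(-15 \right)} = \left(19227 + \left(-18\right) \left(-7\right) \left(-21\right)\right) + 11 = \left(19227 + 126 \left(-21\right)\right) + 11 = \left(19227 - 2646\right) + 11 = 16581 + 11 = 16592$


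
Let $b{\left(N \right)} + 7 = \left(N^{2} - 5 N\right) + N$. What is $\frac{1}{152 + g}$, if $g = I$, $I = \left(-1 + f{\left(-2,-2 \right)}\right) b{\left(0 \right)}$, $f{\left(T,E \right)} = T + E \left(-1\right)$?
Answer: $\frac{1}{159} \approx 0.0062893$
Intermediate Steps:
$f{\left(T,E \right)} = T - E$
$b{\left(N \right)} = -7 + N^{2} - 4 N$ ($b{\left(N \right)} = -7 + \left(\left(N^{2} - 5 N\right) + N\right) = -7 + \left(N^{2} - 4 N\right) = -7 + N^{2} - 4 N$)
$I = 7$ ($I = \left(-1 - 0\right) \left(-7 + 0^{2} - 0\right) = \left(-1 + \left(-2 + 2\right)\right) \left(-7 + 0 + 0\right) = \left(-1 + 0\right) \left(-7\right) = \left(-1\right) \left(-7\right) = 7$)
$g = 7$
$\frac{1}{152 + g} = \frac{1}{152 + 7} = \frac{1}{159}$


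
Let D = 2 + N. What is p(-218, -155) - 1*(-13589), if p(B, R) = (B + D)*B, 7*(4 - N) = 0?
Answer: 59805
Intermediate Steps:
N = 4 (N = 4 - ⅐*0 = 4 + 0 = 4)
D = 6 (D = 2 + 4 = 6)
p(B, R) = B*(6 + B) (p(B, R) = (B + 6)*B = (6 + B)*B = B*(6 + B))
p(-218, -155) - 1*(-13589) = -218*(6 - 218) - 1*(-13589) = -218*(-212) + 13589 = 46216 + 13589 = 59805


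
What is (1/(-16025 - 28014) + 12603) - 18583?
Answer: -263353221/44039 ≈ -5980.0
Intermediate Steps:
(1/(-16025 - 28014) + 12603) - 18583 = (1/(-44039) + 12603) - 18583 = (-1/44039 + 12603) - 18583 = 555023516/44039 - 18583 = -263353221/44039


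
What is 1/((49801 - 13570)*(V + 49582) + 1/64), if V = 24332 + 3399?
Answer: 64/179272147393 ≈ 3.5700e-10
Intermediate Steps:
V = 27731
1/((49801 - 13570)*(V + 49582) + 1/64) = 1/((49801 - 13570)*(27731 + 49582) + 1/64) = 1/(36231*77313 + 1/64) = 1/(2801127303 + 1/64) = 1/(179272147393/64) = 64/179272147393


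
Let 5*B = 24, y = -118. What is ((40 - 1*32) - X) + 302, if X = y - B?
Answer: 2164/5 ≈ 432.80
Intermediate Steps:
B = 24/5 (B = (⅕)*24 = 24/5 ≈ 4.8000)
X = -614/5 (X = -118 - 1*24/5 = -118 - 24/5 = -614/5 ≈ -122.80)
((40 - 1*32) - X) + 302 = ((40 - 1*32) - 1*(-614/5)) + 302 = ((40 - 32) + 614/5) + 302 = (8 + 614/5) + 302 = 654/5 + 302 = 2164/5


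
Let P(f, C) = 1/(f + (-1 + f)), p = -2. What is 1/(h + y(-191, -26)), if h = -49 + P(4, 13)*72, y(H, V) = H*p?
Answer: 7/2403 ≈ 0.0029130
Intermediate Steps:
P(f, C) = 1/(-1 + 2*f)
y(H, V) = -2*H (y(H, V) = H*(-2) = -2*H)
h = -271/7 (h = -49 + 72/(-1 + 2*4) = -49 + 72/(-1 + 8) = -49 + 72/7 = -271/7 ≈ -38.714)
1/(h + y(-191, -26)) = 1/(-271/7 - 2*(-191)) = 1/(-271/7 + 382) = 1/(2403/7) = 7/2403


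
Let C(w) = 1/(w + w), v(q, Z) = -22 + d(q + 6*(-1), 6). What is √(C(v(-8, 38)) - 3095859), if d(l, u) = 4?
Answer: 5*I*√4458037/6 ≈ 1759.5*I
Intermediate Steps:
v(q, Z) = -18 (v(q, Z) = -22 + 4 = -18)
C(w) = 1/(2*w)
√(C(v(-8, 38)) - 3095859) = √((½)/(-18) - 3095859) = √((½)*(-1/18) - 3095859) = √(-1/36 - 3095859) = √(-111450925/36) = 5*I*√4458037/6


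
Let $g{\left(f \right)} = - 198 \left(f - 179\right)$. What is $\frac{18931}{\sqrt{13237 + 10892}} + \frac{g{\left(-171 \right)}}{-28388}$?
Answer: $- \frac{17325}{7097} + \frac{18931 \sqrt{2681}}{8043} \approx 119.43$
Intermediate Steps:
$g{\left(f \right)} = 35442 - 198 f$ ($g{\left(f \right)} = - 198 \left(-179 + f\right) = 35442 - 198 f$)
$\frac{18931}{\sqrt{13237 + 10892}} + \frac{g{\left(-171 \right)}}{-28388} = \frac{18931}{\sqrt{13237 + 10892}} + \frac{35442 - -33858}{-28388} = \frac{18931}{\sqrt{24129}} + \left(35442 + 33858\right) \left(- \frac{1}{28388}\right) = \frac{18931}{3 \sqrt{2681}} + 69300 \left(- \frac{1}{28388}\right) = 18931 \frac{\sqrt{2681}}{8043} - \frac{17325}{7097} = \frac{18931 \sqrt{2681}}{8043} - \frac{17325}{7097} = - \frac{17325}{7097} + \frac{18931 \sqrt{2681}}{8043}$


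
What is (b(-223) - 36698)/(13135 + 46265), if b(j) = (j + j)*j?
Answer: 523/495 ≈ 1.0566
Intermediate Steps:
b(j) = 2*j² (b(j) = (2*j)*j = 2*j²)
(b(-223) - 36698)/(13135 + 46265) = (2*(-223)² - 36698)/(13135 + 46265) = (2*49729 - 36698)/59400 = (99458 - 36698)*(1/59400) = 62760*(1/59400) = 523/495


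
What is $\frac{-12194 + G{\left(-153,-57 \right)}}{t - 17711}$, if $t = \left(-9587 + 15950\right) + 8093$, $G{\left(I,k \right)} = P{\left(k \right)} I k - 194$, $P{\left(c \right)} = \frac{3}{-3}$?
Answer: $\frac{21109}{3255} \approx 6.4851$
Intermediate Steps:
$P{\left(c \right)} = -1$ ($P{\left(c \right)} = 3 \left(- \frac{1}{3}\right) = -1$)
$G{\left(I,k \right)} = -194 - I k$ ($G{\left(I,k \right)} = - I k - 194 = -194 - I k$)
$t = 14456$ ($t = 6363 + 8093 = 14456$)
$\frac{-12194 + G{\left(-153,-57 \right)}}{t - 17711} = \frac{-12194 - \left(194 - -8721\right)}{14456 - 17711} = \frac{-12194 - 8915}{-3255} = \left(-12194 - 8915\right) \left(- \frac{1}{3255}\right) = \left(-21109\right) \left(- \frac{1}{3255}\right) = \frac{21109}{3255}$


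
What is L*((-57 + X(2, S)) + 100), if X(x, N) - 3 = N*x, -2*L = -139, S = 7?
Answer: 4170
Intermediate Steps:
L = 139/2 (L = -½*(-139) = 139/2 ≈ 69.500)
X(x, N) = 3 + N*x
L*((-57 + X(2, S)) + 100) = 139*((-57 + (3 + 7*2)) + 100)/2 = 139*((-57 + (3 + 14)) + 100)/2 = 139*((-57 + 17) + 100)/2 = 139*(-40 + 100)/2 = (139/2)*60 = 4170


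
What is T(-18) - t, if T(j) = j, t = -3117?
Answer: 3099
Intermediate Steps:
T(-18) - t = -18 - 1*(-3117) = -18 + 3117 = 3099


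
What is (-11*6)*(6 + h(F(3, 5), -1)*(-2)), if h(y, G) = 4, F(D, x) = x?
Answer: 132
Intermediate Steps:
(-11*6)*(6 + h(F(3, 5), -1)*(-2)) = (-11*6)*(6 + 4*(-2)) = -66*(6 - 8) = -66*(-2) = 132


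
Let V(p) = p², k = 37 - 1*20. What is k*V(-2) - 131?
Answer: -63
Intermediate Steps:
k = 17 (k = 37 - 20 = 17)
k*V(-2) - 131 = 17*(-2)² - 131 = 17*4 - 131 = 68 - 131 = -63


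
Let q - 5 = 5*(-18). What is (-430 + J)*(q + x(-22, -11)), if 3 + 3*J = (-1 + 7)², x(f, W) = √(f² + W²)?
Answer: 35615 - 4609*√5 ≈ 25309.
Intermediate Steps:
x(f, W) = √(W² + f²)
q = -85 (q = 5 + 5*(-18) = 5 - 90 = -85)
J = 11 (J = -1 + (-1 + 7)²/3 = -1 + (⅓)*6² = -1 + (⅓)*36 = -1 + 12 = 11)
(-430 + J)*(q + x(-22, -11)) = (-430 + 11)*(-85 + √((-11)² + (-22)²)) = -419*(-85 + √(121 + 484)) = -419*(-85 + √605) = -419*(-85 + 11*√5) = 35615 - 4609*√5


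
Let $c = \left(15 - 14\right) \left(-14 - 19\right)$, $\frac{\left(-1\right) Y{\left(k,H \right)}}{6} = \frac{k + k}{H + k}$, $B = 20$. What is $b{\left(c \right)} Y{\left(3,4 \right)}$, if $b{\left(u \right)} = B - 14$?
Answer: $- \frac{216}{7} \approx -30.857$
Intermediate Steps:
$Y{\left(k,H \right)} = - \frac{12 k}{H + k}$ ($Y{\left(k,H \right)} = - 6 \frac{k + k}{H + k} = - 6 \frac{2 k}{H + k} = - \frac{12 k}{H + k}$)
$c = -33$ ($c = 1 \left(-33\right) = -33$)
$b{\left(u \right)} = 6$ ($b{\left(u \right)} = 20 - 14 = 6$)
$b{\left(c \right)} Y{\left(3,4 \right)} = 6 \left(\left(-12\right) 3 \frac{1}{4 + 3}\right) = 6 \left(\left(-12\right) 3 \cdot \frac{1}{7}\right) = 6 \left(- \frac{36}{7}\right) = - \frac{216}{7}$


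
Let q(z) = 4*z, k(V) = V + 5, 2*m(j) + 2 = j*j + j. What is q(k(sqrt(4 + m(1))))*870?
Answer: 24360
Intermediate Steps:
m(j) = -1 + j/2 + j**2/2 (m(j) = -1 + (j*j + j)/2 = -1 + (j**2 + j)/2 = -1 + (j + j**2)/2 = -1 + (j/2 + j**2/2) = -1 + j/2 + j**2/2)
k(V) = 5 + V
q(k(sqrt(4 + m(1))))*870 = (4*(5 + sqrt(4 + (-1 + (1/2)*1 + (1/2)*1**2))))*870 = (4*(5 + sqrt(4 + (-1 + 1/2 + (1/2)*1))))*870 = (4*(5 + sqrt(4 + (-1 + 1/2 + 1/2))))*870 = (4*(5 + sqrt(4 + 0)))*870 = (4*(5 + sqrt(4)))*870 = (4*(5 + 2))*870 = (4*7)*870 = 28*870 = 24360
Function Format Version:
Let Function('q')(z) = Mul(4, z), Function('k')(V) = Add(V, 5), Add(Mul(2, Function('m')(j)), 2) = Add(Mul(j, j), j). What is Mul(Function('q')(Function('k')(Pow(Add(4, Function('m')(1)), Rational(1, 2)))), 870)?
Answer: 24360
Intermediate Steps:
Function('m')(j) = Add(-1, Mul(Rational(1, 2), j), Mul(Rational(1, 2), Pow(j, 2))) (Function('m')(j) = Add(-1, Mul(Rational(1, 2), Add(Mul(j, j), j))) = Add(-1, Mul(Rational(1, 2), Add(Pow(j, 2), j))) = Add(-1, Mul(Rational(1, 2), Add(j, Pow(j, 2)))) = Add(-1, Add(Mul(Rational(1, 2), j), Mul(Rational(1, 2), Pow(j, 2)))) = Add(-1, Mul(Rational(1, 2), j), Mul(Rational(1, 2), Pow(j, 2))))
Function('k')(V) = Add(5, V)
Mul(Function('q')(Function('k')(Pow(Add(4, Function('m')(1)), Rational(1, 2)))), 870) = Mul(Mul(4, Add(5, Pow(Add(4, Add(-1, Mul(Rational(1, 2), 1), Mul(Rational(1, 2), Pow(1, 2)))), Rational(1, 2)))), 870) = Mul(Mul(4, Add(5, Pow(Add(4, Add(-1, Rational(1, 2), Mul(Rational(1, 2), 1))), Rational(1, 2)))), 870) = Mul(Mul(4, Add(5, Pow(Add(4, Add(-1, Rational(1, 2), Rational(1, 2))), Rational(1, 2)))), 870) = Mul(Mul(4, Add(5, Pow(Add(4, 0), Rational(1, 2)))), 870) = Mul(Mul(4, Add(5, Pow(4, Rational(1, 2)))), 870) = Mul(Mul(4, Add(5, 2)), 870) = Mul(Mul(4, 7), 870) = Mul(28, 870) = 24360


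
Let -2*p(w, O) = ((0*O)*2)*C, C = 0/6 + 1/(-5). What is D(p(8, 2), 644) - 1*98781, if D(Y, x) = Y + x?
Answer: -98137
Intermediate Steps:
C = -⅕ (C = 0*(⅙) + 1*(-⅕) = 0 - ⅕ = -⅕ ≈ -0.20000)
p(w, O) = 0 (p(w, O) = -(0*O)*2*(-1)/(2*5) = -0*2*(-1)/(2*5) = -0*(-1)/5 = -½*0 = 0)
D(p(8, 2), 644) - 1*98781 = (0 + 644) - 1*98781 = 644 - 98781 = -98137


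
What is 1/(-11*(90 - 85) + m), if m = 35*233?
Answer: 1/8100 ≈ 0.00012346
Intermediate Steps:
m = 8155
1/(-11*(90 - 85) + m) = 1/(-11*(90 - 85) + 8155) = 1/(-11*5 + 8155) = 1/(-55 + 8155) = 1/8100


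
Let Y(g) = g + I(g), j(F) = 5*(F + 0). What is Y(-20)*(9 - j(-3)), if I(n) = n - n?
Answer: -480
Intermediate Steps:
I(n) = 0
j(F) = 5*F
Y(g) = g (Y(g) = g + 0 = g)
Y(-20)*(9 - j(-3)) = -20*(9 - 5*(-3)) = -20*(9 - 1*(-15)) = -20*(9 + 15) = -20*24 = -480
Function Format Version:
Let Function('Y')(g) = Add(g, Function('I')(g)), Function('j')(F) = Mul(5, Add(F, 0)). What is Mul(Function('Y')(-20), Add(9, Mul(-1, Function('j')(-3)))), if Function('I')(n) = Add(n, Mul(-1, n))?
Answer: -480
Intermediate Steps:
Function('I')(n) = 0
Function('j')(F) = Mul(5, F)
Function('Y')(g) = g (Function('Y')(g) = Add(g, 0) = g)
Mul(Function('Y')(-20), Add(9, Mul(-1, Function('j')(-3)))) = Mul(-20, Add(9, Mul(-1, Mul(5, -3)))) = Mul(-20, Add(9, Mul(-1, -15))) = Mul(-20, Add(9, 15)) = Mul(-20, 24) = -480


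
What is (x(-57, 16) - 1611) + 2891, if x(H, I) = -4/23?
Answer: 29436/23 ≈ 1279.8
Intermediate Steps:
x(H, I) = -4/23 (x(H, I) = -4*1/23 = -4/23)
(x(-57, 16) - 1611) + 2891 = (-4/23 - 1611) + 2891 = -37057/23 + 2891 = 29436/23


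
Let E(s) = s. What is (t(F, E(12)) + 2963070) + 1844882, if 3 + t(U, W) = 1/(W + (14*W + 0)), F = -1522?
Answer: 865430821/180 ≈ 4.8080e+6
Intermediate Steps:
t(U, W) = -3 + 1/(15*W) (t(U, W) = -3 + 1/(W + (14*W + 0)) = -3 + 1/(W + 14*W) = -3 + 1/(15*W))
(t(F, E(12)) + 2963070) + 1844882 = ((-3 + (1/15)/12) + 2963070) + 1844882 = ((-3 + (1/15)*(1/12)) + 2963070) + 1844882 = ((-3 + 1/180) + 2963070) + 1844882 = (-539/180 + 2963070) + 1844882 = 533352061/180 + 1844882 = 865430821/180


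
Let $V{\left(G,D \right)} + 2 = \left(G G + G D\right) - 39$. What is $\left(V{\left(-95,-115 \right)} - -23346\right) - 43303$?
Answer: $-48$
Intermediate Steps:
$V{\left(G,D \right)} = -41 + G^{2} + D G$ ($V{\left(G,D \right)} = -2 - \left(39 - G D - G G\right) = -2 - \left(39 - G^{2} - D G\right) = -2 + \left(-39 + G^{2} + D G\right) = -41 + G^{2} + D G$)
$\left(V{\left(-95,-115 \right)} - -23346\right) - 43303 = \left(\left(-41 + \left(-95\right)^{2} - -10925\right) - -23346\right) - 43303 = \left(\left(-41 + 9025 + 10925\right) + 23346\right) - 43303 = \left(19909 + 23346\right) - 43303 = 43255 - 43303 = -48$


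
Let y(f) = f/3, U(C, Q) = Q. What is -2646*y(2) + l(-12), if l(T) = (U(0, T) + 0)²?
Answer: -1620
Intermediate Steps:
y(f) = f/3 (y(f) = f*(⅓) = f/3)
l(T) = T² (l(T) = (T + 0)² = T²)
-2646*y(2) + l(-12) = -2646*(⅓)*2 + (-12)² = -2646*2/3 + 144 = -98*18 + 144 = -1764 + 144 = -1620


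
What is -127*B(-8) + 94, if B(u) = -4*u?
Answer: -3970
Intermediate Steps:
-127*B(-8) + 94 = -(-508)*(-8) + 94 = -127*32 + 94 = -4064 + 94 = -3970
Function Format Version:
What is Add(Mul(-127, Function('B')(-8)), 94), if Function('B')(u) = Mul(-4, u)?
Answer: -3970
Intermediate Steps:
Add(Mul(-127, Function('B')(-8)), 94) = Add(Mul(-127, Mul(-4, -8)), 94) = Add(Mul(-127, 32), 94) = Add(-4064, 94) = -3970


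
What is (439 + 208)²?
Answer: 418609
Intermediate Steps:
(439 + 208)² = 647² = 418609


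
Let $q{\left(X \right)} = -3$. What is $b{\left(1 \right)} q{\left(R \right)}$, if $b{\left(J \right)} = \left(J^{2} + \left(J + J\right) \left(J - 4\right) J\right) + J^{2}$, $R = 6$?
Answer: $12$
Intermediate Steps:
$b{\left(J \right)} = 2 J^{2} + 2 J^{2} \left(-4 + J\right)$ ($b{\left(J \right)} = \left(J^{2} + 2 J \left(-4 + J\right) J\right) + J^{2} = \left(J^{2} + 2 J^{2} \left(-4 + J\right)\right) + J^{2} = 2 J^{2} + 2 J^{2} \left(-4 + J\right)$)
$b{\left(1 \right)} q{\left(R \right)} = 2 \cdot 1^{2} \left(-3 + 1\right) \left(-3\right) = 2 \cdot 1 \left(-2\right) \left(-3\right) = \left(-4\right) \left(-3\right) = 12$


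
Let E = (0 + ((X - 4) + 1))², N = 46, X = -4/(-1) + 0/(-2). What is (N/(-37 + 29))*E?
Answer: -23/4 ≈ -5.7500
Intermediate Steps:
X = 4 (X = -4*(-1) + 0*(-½) = 4 + 0 = 4)
E = 1 (E = (0 + ((4 - 4) + 1))² = (0 + (0 + 1))² = (0 + 1)² = 1² = 1)
(N/(-37 + 29))*E = (46/(-37 + 29))*1 = (46/(-8))*1 = (46*(-⅛))*1 = -23/4*1 = -23/4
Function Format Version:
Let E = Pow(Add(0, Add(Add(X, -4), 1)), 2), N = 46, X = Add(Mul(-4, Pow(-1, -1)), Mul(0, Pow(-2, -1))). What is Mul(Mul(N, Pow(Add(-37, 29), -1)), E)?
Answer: Rational(-23, 4) ≈ -5.7500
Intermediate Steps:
X = 4 (X = Add(Mul(-4, -1), Mul(0, Rational(-1, 2))) = Add(4, 0) = 4)
E = 1 (E = Pow(Add(0, Add(Add(4, -4), 1)), 2) = Pow(Add(0, Add(0, 1)), 2) = Pow(Add(0, 1), 2) = Pow(1, 2) = 1)
Mul(Mul(N, Pow(Add(-37, 29), -1)), E) = Mul(Mul(46, Pow(Add(-37, 29), -1)), 1) = Mul(Mul(46, Pow(-8, -1)), 1) = Mul(Mul(46, Rational(-1, 8)), 1) = Mul(Rational(-23, 4), 1) = Rational(-23, 4)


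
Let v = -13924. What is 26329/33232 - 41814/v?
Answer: 439041961/115680592 ≈ 3.7953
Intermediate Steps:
26329/33232 - 41814/v = 26329/33232 - 41814/(-13924) = 26329*(1/33232) - 41814*(-1/13924) = 26329/33232 + 20907/6962 = 439041961/115680592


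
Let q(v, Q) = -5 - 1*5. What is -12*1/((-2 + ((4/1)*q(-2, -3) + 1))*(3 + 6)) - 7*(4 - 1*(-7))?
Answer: -9467/123 ≈ -76.968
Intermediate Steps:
q(v, Q) = -10 (q(v, Q) = -5 - 5 = -10)
-12*1/((-2 + ((4/1)*q(-2, -3) + 1))*(3 + 6)) - 7*(4 - 1*(-7)) = -12*1/((-2 + ((4/1)*(-10) + 1))*(3 + 6)) - 7*(4 - 1*(-7)) = -12*1/(9*(-2 + ((4*1)*(-10) + 1))) - 7*(4 + 7) = -12*1/(9*(-2 + (4*(-10) + 1))) - 7*11 = -12*1/(9*(-2 + (-40 + 1))) - 77 = -12*1/(9*(-2 - 39)) - 77 = -12/((-41*9)) - 77 = -12/(-369) - 77 = -12*(-1/369) - 77 = 4/123 - 77 = -9467/123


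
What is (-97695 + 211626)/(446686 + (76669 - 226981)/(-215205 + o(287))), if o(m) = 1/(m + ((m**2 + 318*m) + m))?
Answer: 1067836749878691/4186643427137048 ≈ 0.25506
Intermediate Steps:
o(m) = 1/(m**2 + 320*m) (o(m) = 1/(m + (m**2 + 319*m)) = 1/(m**2 + 320*m))
(-97695 + 211626)/(446686 + (76669 - 226981)/(-215205 + o(287))) = (-97695 + 211626)/(446686 + (76669 - 226981)/(-215205 + 1/(287*(320 + 287)))) = 113931/(446686 - 150312/(-215205 + (1/287)/607)) = 113931/(446686 - 150312/(-215205 + (1/287)*(1/607))) = 113931/(446686 - 150312/(-215205 + 1/174209)) = 113931/(446686 - 150312/(-37490647844/174209)) = 113931/(446686 - 150312*(-174209/37490647844)) = 113931/(446686 + 6546425802/9372661961) = 113931/(4186643427137048/9372661961) = 113931*(9372661961/4186643427137048) = 1067836749878691/4186643427137048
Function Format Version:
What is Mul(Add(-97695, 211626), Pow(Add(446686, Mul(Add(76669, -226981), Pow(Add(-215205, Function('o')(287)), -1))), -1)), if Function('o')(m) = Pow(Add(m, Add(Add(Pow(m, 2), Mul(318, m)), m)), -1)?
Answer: Rational(1067836749878691, 4186643427137048) ≈ 0.25506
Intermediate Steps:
Function('o')(m) = Pow(Add(Pow(m, 2), Mul(320, m)), -1) (Function('o')(m) = Pow(Add(m, Add(Pow(m, 2), Mul(319, m))), -1) = Pow(Add(Pow(m, 2), Mul(320, m)), -1))
Mul(Add(-97695, 211626), Pow(Add(446686, Mul(Add(76669, -226981), Pow(Add(-215205, Function('o')(287)), -1))), -1)) = Mul(Add(-97695, 211626), Pow(Add(446686, Mul(Add(76669, -226981), Pow(Add(-215205, Mul(Pow(287, -1), Pow(Add(320, 287), -1))), -1))), -1)) = Mul(113931, Pow(Add(446686, Mul(-150312, Pow(Add(-215205, Mul(Rational(1, 287), Pow(607, -1))), -1))), -1)) = Mul(113931, Pow(Add(446686, Mul(-150312, Pow(Add(-215205, Mul(Rational(1, 287), Rational(1, 607))), -1))), -1)) = Mul(113931, Pow(Add(446686, Mul(-150312, Pow(Add(-215205, Rational(1, 174209)), -1))), -1)) = Mul(113931, Pow(Add(446686, Mul(-150312, Pow(Rational(-37490647844, 174209), -1))), -1)) = Mul(113931, Pow(Add(446686, Mul(-150312, Rational(-174209, 37490647844))), -1)) = Mul(113931, Pow(Add(446686, Rational(6546425802, 9372661961)), -1)) = Mul(113931, Pow(Rational(4186643427137048, 9372661961), -1)) = Mul(113931, Rational(9372661961, 4186643427137048)) = Rational(1067836749878691, 4186643427137048)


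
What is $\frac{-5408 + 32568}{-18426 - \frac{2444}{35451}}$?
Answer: $- \frac{1058076}{717827} \approx -1.474$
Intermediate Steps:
$\frac{-5408 + 32568}{-18426 - \frac{2444}{35451}} = \frac{27160}{-18426 - \frac{188}{2727}} = \frac{27160}{- \frac{50247890}{2727}} = 27160 \left(- \frac{2727}{50247890}\right) = - \frac{1058076}{717827}$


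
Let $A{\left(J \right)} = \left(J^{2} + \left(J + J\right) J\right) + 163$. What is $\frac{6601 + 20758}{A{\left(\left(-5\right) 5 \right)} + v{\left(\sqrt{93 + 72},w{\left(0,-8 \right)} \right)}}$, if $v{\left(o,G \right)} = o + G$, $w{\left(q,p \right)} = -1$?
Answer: $\frac{18576761}{1383068} - \frac{27359 \sqrt{165}}{4149204} \approx 13.347$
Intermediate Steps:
$v{\left(o,G \right)} = G + o$
$A{\left(J \right)} = 163 + 3 J^{2}$ ($A{\left(J \right)} = \left(J^{2} + 2 J J\right) + 163 = \left(J^{2} + 2 J^{2}\right) + 163 = 3 J^{2} + 163 = 163 + 3 J^{2}$)
$\frac{6601 + 20758}{A{\left(\left(-5\right) 5 \right)} + v{\left(\sqrt{93 + 72},w{\left(0,-8 \right)} \right)}} = \frac{6601 + 20758}{\left(163 + 3 \left(\left(-5\right) 5\right)^{2}\right) - \left(1 - \sqrt{93 + 72}\right)} = \frac{27359}{\left(163 + 3 \left(-25\right)^{2}\right) - \left(1 - \sqrt{165}\right)} = \frac{27359}{\left(163 + 3 \cdot 625\right) - \left(1 - \sqrt{165}\right)} = \frac{27359}{\left(163 + 1875\right) - \left(1 - \sqrt{165}\right)} = \frac{27359}{2038 - \left(1 - \sqrt{165}\right)} = \frac{27359}{2037 + \sqrt{165}}$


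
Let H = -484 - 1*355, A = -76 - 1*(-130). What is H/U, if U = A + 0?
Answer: -839/54 ≈ -15.537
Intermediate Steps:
A = 54 (A = -76 + 130 = 54)
H = -839 (H = -484 - 355 = -839)
U = 54 (U = 54 + 0 = 54)
H/U = -839/54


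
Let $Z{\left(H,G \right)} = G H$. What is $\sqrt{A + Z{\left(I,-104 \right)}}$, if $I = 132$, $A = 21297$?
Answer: $87$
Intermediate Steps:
$\sqrt{A + Z{\left(I,-104 \right)}} = \sqrt{21297 - 13728} = \sqrt{7569} = 87$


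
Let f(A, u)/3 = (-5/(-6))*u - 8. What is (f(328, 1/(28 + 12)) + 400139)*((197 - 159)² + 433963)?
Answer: 2787406384287/16 ≈ 1.7421e+11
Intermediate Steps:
f(A, u) = -24 + 5*u/2 (f(A, u) = 3*((-5/(-6))*u - 8) = 3*((-5*(-⅙))*u - 8) = 3*(5*u/6 - 8) = 3*(-8 + 5*u/6) = -24 + 5*u/2)
(f(328, 1/(28 + 12)) + 400139)*((197 - 159)² + 433963) = ((-24 + 5/(2*(28 + 12))) + 400139)*((197 - 159)² + 433963) = ((-24 + (5/2)/40) + 400139)*(38² + 433963) = ((-24 + (5/2)*(1/40)) + 400139)*(1444 + 433963) = ((-24 + 1/16) + 400139)*435407 = (-383/16 + 400139)*435407 = (6401841/16)*435407 = 2787406384287/16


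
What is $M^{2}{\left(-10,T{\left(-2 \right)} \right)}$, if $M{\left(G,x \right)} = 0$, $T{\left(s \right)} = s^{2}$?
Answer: $0$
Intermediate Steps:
$M^{2}{\left(-10,T{\left(-2 \right)} \right)} = 0^{2} = 0$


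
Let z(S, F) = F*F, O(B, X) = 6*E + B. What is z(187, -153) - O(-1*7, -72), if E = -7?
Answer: 23458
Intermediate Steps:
O(B, X) = -42 + B (O(B, X) = 6*(-7) + B = -42 + B)
z(S, F) = F**2
z(187, -153) - O(-1*7, -72) = (-153)**2 - (-42 - 1*7) = 23409 - (-42 - 7) = 23409 - 1*(-49) = 23409 + 49 = 23458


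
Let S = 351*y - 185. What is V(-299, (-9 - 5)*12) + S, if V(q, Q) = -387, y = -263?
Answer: -92885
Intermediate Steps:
S = -92498 (S = 351*(-263) - 185 = -92313 - 185 = -92498)
V(-299, (-9 - 5)*12) + S = -387 - 92498 = -92885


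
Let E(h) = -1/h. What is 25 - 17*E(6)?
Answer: 167/6 ≈ 27.833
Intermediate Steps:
25 - 17*E(6) = 25 - (-17)/6 = 25 - 17*(-1/6) = 25 + 17/6 = 167/6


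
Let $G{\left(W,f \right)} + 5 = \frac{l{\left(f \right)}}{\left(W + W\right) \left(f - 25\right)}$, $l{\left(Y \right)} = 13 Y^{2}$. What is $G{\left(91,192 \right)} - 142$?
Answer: $- \frac{153411}{1169} \approx -131.23$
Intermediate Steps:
$G{\left(W,f \right)} = -5 + \frac{13 f^{2}}{2 W \left(-25 + f\right)}$ ($G{\left(W,f \right)} = -5 + \frac{13 f^{2}}{\left(W + W\right) \left(f - 25\right)} = -5 + \frac{13 f^{2}}{2 W \left(-25 + f\right)}$)
$G{\left(91,192 \right)} - 142 = \frac{13 \cdot 192^{2} + 250 \cdot 91 - 910 \cdot 192}{2 \cdot 91 \left(-25 + 192\right)} - 142 = \frac{1}{2} \cdot \frac{1}{91} \cdot \frac{1}{167} \left(13 \cdot 36864 + 22750 - 174720\right) - 142 = \frac{1}{2} \cdot \frac{1}{91} \cdot \frac{1}{167} \left(479232 + 22750 - 174720\right) - 142 = \frac{1}{2} \cdot \frac{1}{91} \cdot \frac{1}{167} \cdot 327262 - 142 = \frac{12587}{1169} - 142 = - \frac{153411}{1169}$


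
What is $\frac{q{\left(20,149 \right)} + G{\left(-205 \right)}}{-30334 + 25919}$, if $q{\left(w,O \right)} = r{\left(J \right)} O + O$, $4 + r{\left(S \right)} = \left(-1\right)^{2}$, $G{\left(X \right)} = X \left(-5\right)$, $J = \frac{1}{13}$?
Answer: $- \frac{727}{4415} \approx -0.16467$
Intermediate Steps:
$J = \frac{1}{13} \approx 0.076923$
$G{\left(X \right)} = - 5 X$
$r{\left(S \right)} = -3$ ($r{\left(S \right)} = -4 + \left(-1\right)^{2} = -4 + 1 = -3$)
$q{\left(w,O \right)} = - 2 O$ ($q{\left(w,O \right)} = - 3 O + O = - 2 O$)
$\frac{q{\left(20,149 \right)} + G{\left(-205 \right)}}{-30334 + 25919} = \frac{\left(-2\right) 149 - -1025}{-30334 + 25919} = \frac{-298 + 1025}{-4415} = 727 \left(- \frac{1}{4415}\right) = - \frac{727}{4415}$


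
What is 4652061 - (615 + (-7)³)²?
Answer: 4578077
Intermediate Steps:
4652061 - (615 + (-7)³)² = 4652061 - (615 - 343)² = 4652061 - 1*272² = 4652061 - 1*73984 = 4652061 - 73984 = 4578077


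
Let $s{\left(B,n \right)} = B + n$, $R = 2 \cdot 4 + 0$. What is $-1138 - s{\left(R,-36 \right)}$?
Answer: $-1110$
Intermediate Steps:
$R = 8$ ($R = 8 + 0 = 8$)
$-1138 - s{\left(R,-36 \right)} = -1138 - \left(8 - 36\right) = -1138 - -28 = -1138 + 28 = -1110$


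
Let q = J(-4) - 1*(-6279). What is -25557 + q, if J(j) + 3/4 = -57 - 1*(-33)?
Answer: -77211/4 ≈ -19303.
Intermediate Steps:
J(j) = -99/4 (J(j) = -3/4 + (-57 - 1*(-33)) = -3/4 + (-57 + 33) = -3/4 - 24 = -99/4)
q = 25017/4 (q = -99/4 - 1*(-6279) = -99/4 + 6279 = 25017/4 ≈ 6254.3)
-25557 + q = -25557 + 25017/4 = -77211/4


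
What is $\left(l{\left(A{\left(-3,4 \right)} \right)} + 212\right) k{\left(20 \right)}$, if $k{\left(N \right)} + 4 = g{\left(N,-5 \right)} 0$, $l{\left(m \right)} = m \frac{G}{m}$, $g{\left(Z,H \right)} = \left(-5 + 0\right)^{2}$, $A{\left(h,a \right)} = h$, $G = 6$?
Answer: $-872$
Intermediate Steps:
$g{\left(Z,H \right)} = 25$ ($g{\left(Z,H \right)} = \left(-5\right)^{2} = 25$)
$l{\left(m \right)} = 6$ ($l{\left(m \right)} = m \frac{6}{m} = 6$)
$k{\left(N \right)} = -4$ ($k{\left(N \right)} = -4 + 25 \cdot 0 = -4 + 0 = -4$)
$\left(l{\left(A{\left(-3,4 \right)} \right)} + 212\right) k{\left(20 \right)} = \left(6 + 212\right) \left(-4\right) = 218 \left(-4\right) = -872$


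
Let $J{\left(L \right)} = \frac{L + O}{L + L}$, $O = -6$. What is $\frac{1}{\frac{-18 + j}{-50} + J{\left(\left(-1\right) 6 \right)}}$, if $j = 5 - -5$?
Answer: $\frac{25}{29} \approx 0.86207$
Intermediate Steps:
$J{\left(L \right)} = \frac{-6 + L}{2 L}$ ($J{\left(L \right)} = \frac{L - 6}{L + L} = \frac{-6 + L}{2 L}$)
$j = 10$ ($j = 5 + 5 = 10$)
$\frac{1}{\frac{-18 + j}{-50} + J{\left(\left(-1\right) 6 \right)}} = \frac{1}{\frac{-18 + 10}{-50} + \frac{-6 - 6}{2 \left(\left(-1\right) 6\right)}} = \frac{1}{\left(-8\right) \left(- \frac{1}{50}\right) + \frac{-6 - 6}{2 \left(-6\right)}} = \frac{1}{\frac{4}{25} + \frac{1}{2} \left(- \frac{1}{6}\right) \left(-12\right)} = \frac{1}{\frac{4}{25} + 1} = \frac{1}{\frac{29}{25}} = \frac{25}{29}$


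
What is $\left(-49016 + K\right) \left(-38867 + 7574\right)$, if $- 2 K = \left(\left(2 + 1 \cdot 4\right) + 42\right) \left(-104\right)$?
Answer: $1455750360$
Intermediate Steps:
$K = 2496$ ($K = - \frac{\left(\left(2 + 1 \cdot 4\right) + 42\right) \left(-104\right)}{2} = - \frac{\left(\left(2 + 4\right) + 42\right) \left(-104\right)}{2} = - \frac{\left(6 + 42\right) \left(-104\right)}{2} = - \frac{48 \left(-104\right)}{2} = \left(- \frac{1}{2}\right) \left(-4992\right) = 2496$)
$\left(-49016 + K\right) \left(-38867 + 7574\right) = \left(-49016 + 2496\right) \left(-38867 + 7574\right) = \left(-46520\right) \left(-31293\right) = 1455750360$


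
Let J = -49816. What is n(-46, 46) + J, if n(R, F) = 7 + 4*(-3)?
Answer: -49821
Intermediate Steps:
n(R, F) = -5 (n(R, F) = 7 - 12 = -5)
n(-46, 46) + J = -5 - 49816 = -49821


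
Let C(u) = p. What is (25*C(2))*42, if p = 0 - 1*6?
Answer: -6300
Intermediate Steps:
p = -6 (p = 0 - 6 = -6)
C(u) = -6
(25*C(2))*42 = (25*(-6))*42 = -150*42 = -6300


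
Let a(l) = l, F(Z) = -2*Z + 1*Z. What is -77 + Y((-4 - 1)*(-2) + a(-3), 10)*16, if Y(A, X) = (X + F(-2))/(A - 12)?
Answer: -577/5 ≈ -115.40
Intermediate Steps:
F(Z) = -Z (F(Z) = -2*Z + Z = -Z)
Y(A, X) = (2 + X)/(-12 + A) (Y(A, X) = (X - 1*(-2))/(A - 12) = (X + 2)/(-12 + A) = (2 + X)/(-12 + A))
-77 + Y((-4 - 1)*(-2) + a(-3), 10)*16 = -77 + ((2 + 10)/(-12 + ((-4 - 1)*(-2) - 3)))*16 = -77 + (12/(-12 + (-5*(-2) - 3)))*16 = -77 + (12/(-12 + (10 - 3)))*16 = -77 + (12/(-12 + 7))*16 = -77 + (12/(-5))*16 = -77 - ⅕*12*16 = -77 - 12/5*16 = -77 - 192/5 = -577/5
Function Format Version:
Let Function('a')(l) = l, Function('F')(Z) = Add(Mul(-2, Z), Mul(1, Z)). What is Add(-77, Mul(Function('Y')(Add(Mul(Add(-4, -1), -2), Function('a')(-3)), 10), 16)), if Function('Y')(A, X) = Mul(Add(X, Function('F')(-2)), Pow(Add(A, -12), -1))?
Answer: Rational(-577, 5) ≈ -115.40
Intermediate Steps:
Function('F')(Z) = Mul(-1, Z) (Function('F')(Z) = Add(Mul(-2, Z), Z) = Mul(-1, Z))
Function('Y')(A, X) = Mul(Pow(Add(-12, A), -1), Add(2, X)) (Function('Y')(A, X) = Mul(Add(X, Mul(-1, -2)), Pow(Add(A, -12), -1)) = Mul(Add(X, 2), Pow(Add(-12, A), -1)) = Mul(Add(2, X), Pow(Add(-12, A), -1)) = Mul(Pow(Add(-12, A), -1), Add(2, X)))
Add(-77, Mul(Function('Y')(Add(Mul(Add(-4, -1), -2), Function('a')(-3)), 10), 16)) = Add(-77, Mul(Mul(Pow(Add(-12, Add(Mul(Add(-4, -1), -2), -3)), -1), Add(2, 10)), 16)) = Add(-77, Mul(Mul(Pow(Add(-12, Add(Mul(-5, -2), -3)), -1), 12), 16)) = Add(-77, Mul(Mul(Pow(Add(-12, Add(10, -3)), -1), 12), 16)) = Add(-77, Mul(Mul(Pow(Add(-12, 7), -1), 12), 16)) = Add(-77, Mul(Mul(Pow(-5, -1), 12), 16)) = Add(-77, Mul(Mul(Rational(-1, 5), 12), 16)) = Add(-77, Mul(Rational(-12, 5), 16)) = Add(-77, Rational(-192, 5)) = Rational(-577, 5)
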